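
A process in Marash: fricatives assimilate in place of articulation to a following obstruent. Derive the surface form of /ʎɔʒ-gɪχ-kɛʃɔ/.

[ʎɔɣgɪxkɛʃɔ]

The rule targets /ʒ/ (voiced postalveolar fricative), which sits before the trigger /g/ (velar).
Changing only its place to velar gives [ɣ] — the voiced velar fricative.
At the second juncture, /χ/ likewise becomes [x] adjacent to /k/.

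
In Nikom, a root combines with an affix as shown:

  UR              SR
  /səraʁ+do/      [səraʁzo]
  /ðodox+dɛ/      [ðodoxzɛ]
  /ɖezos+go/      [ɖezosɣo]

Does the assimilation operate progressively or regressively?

progressive

Underlying /d/ is realised as [z] next to /ʁ/; /ʁ/ itself does not change.
/d/ is a stop while /ʁ/ is a fricative; the output [z] is a fricative, matching the trigger — so the feature that spreads is manner.
Checking the remaining alternations: /d/ → [z] after /x/ (stop → fricative, matching a fricative); /g/ → [ɣ] after /s/ (stop → fricative, matching a fricative) — only manner changes, and always toward the preceding segment.
Since the segment that changes follows the conditioning segment, the assimilation is progressive.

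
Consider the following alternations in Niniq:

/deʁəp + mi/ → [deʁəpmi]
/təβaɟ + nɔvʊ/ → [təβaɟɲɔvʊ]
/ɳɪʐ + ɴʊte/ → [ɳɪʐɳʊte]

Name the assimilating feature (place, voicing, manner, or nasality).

place

The segment that alternates is /n/, which surfaces as [ɲ] when adjacent to /ɟ/.
The change alveolar → palatal matches the place of the preceding /ɟ/, identifying this as place assimilation.
The other alternating form patterns the same way: /ɴ/ → [ɳ] after /ʐ/ (uvular → retroflex, matching retroflex) — only place changes, and always toward the preceding segment.
No alternation appears in [deʁəpmi]: there the adjacent consonants already agree in place (/m/ and /p/ are both bilabial), so this form is consistent with the same rule.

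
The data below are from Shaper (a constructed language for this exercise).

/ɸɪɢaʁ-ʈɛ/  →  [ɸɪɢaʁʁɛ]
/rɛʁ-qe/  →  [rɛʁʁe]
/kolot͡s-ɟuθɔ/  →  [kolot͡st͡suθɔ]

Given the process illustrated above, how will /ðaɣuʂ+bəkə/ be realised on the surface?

[ðaɣuʂʂəkə]

The data show progressive total assimilation (/ʈ/ → [ʁ] after /ʁ/; /q/ → [ʁ] after /ʁ/; /ɟ/ → [t͡s] after /t͡s/): in every case the target segment becomes identical to its preceding neighbour, copying more than a single feature.
/b/ is the segment targeted by the rule; it sits immediately after /ʂ/, so it assimilates completely and surfaces as [ʂ].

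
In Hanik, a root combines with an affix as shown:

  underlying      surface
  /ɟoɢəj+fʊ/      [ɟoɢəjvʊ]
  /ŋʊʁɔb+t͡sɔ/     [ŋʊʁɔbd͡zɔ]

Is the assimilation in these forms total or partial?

partial assimilation

Underlying /f/ is realised as [v] next to /j/; /j/ itself does not change.
The change voiceless → voiced matches the voicing of the preceding /j/, identifying this as voicing assimilation.
Place and manner are unchanged, so the assimilation is partial, not total.
Checking the remaining alternation: /t͡s/ → [d͡z] after /b/ (voiceless → voiced, matching voiced) — only voicing changes, and always toward the preceding segment.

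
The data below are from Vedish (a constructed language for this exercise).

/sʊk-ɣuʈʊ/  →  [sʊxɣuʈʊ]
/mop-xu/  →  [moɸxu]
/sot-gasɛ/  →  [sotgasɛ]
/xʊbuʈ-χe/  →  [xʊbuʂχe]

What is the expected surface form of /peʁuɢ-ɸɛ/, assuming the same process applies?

[peʁuʁɸɛ]

The data show regressive manner assimilation: /k/ → [x] before /ɣ/; /p/ → [ɸ] before /x/; /ʈ/ → [ʂ] before /χ/. In each pair only manner changes, matching the following consonant, while place and voice stay constant.
No alternation appears in [sotgasɛ]: there the adjacent consonants already agree in manner (/t/ and /g/ are both stops), so this form is consistent with the same rule.
The rule targets /ɢ/ (voiced uvular stop), which sits before the trigger /ɸ/ (fricative).
Changing only its manner to fricative gives [ʁ] — the voiced uvular fricative.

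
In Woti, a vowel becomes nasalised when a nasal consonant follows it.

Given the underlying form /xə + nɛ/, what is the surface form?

The vowel /ə/ is adjacent to the following nasal /n/, so it acquires [+nasal] and surfaces as [ə̃].

[xə̃nɛ]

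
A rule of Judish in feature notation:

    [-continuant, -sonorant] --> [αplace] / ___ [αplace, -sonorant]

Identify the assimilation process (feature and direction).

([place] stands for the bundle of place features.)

The rule copies the place features (abbreviated [place]) from the environment onto the target, so the assimilating feature is place.
The conditioning segment sits to the right of the focus bar, meaning the trigger follows the segment that changes — regressive assimilation.

regressive place assimilation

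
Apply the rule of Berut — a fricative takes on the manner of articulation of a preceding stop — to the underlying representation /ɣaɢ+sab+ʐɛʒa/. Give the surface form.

The rule targets /s/ (voiceless alveolar fricative), which sits after the trigger /ɢ/ (stop).
The voiceless alveolar stop is [t], so /s/ → [t].
The same rule applies at the second boundary: /ʐ/ → [ɖ] next to /b/.

[ɣaɢtabɖɛʒa]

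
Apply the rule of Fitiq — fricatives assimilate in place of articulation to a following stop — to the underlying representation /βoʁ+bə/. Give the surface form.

The rule targets /ʁ/ (voiced uvular fricative), which sits before the trigger /b/ (bilabial).
Changing only its place to bilabial gives [β] — the voiced bilabial fricative.

[βoβbə]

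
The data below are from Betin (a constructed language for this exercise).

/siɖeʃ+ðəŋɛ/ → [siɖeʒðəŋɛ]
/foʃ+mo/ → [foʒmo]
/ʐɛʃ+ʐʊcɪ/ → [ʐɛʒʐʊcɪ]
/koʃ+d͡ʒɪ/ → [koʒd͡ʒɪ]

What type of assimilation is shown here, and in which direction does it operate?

The segment that alternates is /ʃ/, which surfaces as [ʒ] when adjacent to /ð/.
The change voiceless → voiced matches the voicing of the following /ð/, identifying this as voicing assimilation.
Place and manner are unchanged, so the assimilation is partial, not total.
The other alternating forms pattern the same way: /ʃ/ → [ʒ] before /m/ (voiceless → voiced, matching voiced); /ʃ/ → [ʒ] before /ʐ/ (voiceless → voiced, matching voiced); /ʃ/ → [ʒ] before /d͡ʒ/ (voiceless → voiced, matching voiced) — only voicing changes, and always toward the following segment.
Since the segment that changes precedes the conditioning segment, the assimilation is regressive.

regressive voicing assimilation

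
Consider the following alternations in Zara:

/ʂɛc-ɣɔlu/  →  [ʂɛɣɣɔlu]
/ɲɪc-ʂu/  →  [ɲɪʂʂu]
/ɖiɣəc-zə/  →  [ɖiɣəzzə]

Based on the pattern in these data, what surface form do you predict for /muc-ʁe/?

The data show regressive total assimilation (/c/ → [ɣ] before /ɣ/; /c/ → [ʂ] before /ʂ/; /c/ → [z] before /z/): in every case the target segment becomes identical to its following neighbour, copying more than a single feature.
/c/ is the segment targeted by the rule; it sits immediately before /ʁ/, so it assimilates completely and surfaces as [ʁ].

[muʁʁe]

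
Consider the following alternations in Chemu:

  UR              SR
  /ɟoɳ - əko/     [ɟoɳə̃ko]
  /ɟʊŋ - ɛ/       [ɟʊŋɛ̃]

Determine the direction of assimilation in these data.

progressive

The vowel /ə/ surfaces as nasalised [ə̃] next to the preceding nasal /ɳ/ — it has acquired the [+nasal] feature of its neighbour.
Likewise in the remaining data: /ɛ/ → [ɛ̃] after /ŋ/ — each time a vowel is nasalised next to a preceding nasal.
Because the conditioning nasal is to the left of the vowel that changes, the process is progressive (perseverative).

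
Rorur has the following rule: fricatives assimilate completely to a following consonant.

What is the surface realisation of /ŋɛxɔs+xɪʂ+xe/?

/s/ is the segment targeted by the rule; it sits immediately before /x/, so it assimilates completely and surfaces as [x].
The same rule applies at the second boundary: /ʂ/ → [x] next to /x/.

[ŋɛxɔxxɪxxe]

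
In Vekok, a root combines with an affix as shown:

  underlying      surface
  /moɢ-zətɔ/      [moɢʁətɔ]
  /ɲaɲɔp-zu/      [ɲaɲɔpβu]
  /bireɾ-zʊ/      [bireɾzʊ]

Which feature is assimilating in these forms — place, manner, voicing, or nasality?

place

The segment that alternates is /z/, which surfaces as [ʁ] when adjacent to /ɢ/.
/z/ is alveolar while /ɢ/ is uvular; the output [ʁ] is uvular, matching the trigger — so the feature that spreads is place.
The same holds elsewhere in the data: /z/ → [β] after /p/ (alveolar → bilabial, matching bilabial) — only place changes, and always toward the preceding segment.
Nothing changes in [bireɾzʊ]: there the adjacent consonants already agree in place (/z/ and /ɾ/ are both alveolar), so this form is consistent with the same rule.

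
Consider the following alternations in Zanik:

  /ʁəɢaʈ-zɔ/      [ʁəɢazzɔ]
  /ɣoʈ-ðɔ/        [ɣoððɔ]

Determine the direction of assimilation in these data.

regressive

The segment that alternates is /ʈ/, which surfaces as [z] when adjacent to /z/.
The output [z] is identical to the trigger /z/ — every feature (place, manner, voicing) has been copied — so this is total assimilation.
The remaining alternation confirms this: /ʈ/ → [ð] before /ð/ — in each case the output is a copy of the following consonant.
The trigger is the following segment, so the direction is regressive (anticipatory).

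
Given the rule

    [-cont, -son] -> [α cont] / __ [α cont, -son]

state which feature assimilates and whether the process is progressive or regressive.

regressive manner assimilation

The rule copies [cont] (continuancy) from the environment onto the target stops; since [±cont] encodes the stop/fricative manner contrast, the assimilating dimension is manner.
Since the environment is written after the underscore, the trigger follows the target; the direction is regressive.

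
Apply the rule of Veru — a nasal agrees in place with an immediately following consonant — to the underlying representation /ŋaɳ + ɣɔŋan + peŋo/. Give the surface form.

The rule targets /ɳ/ (voiced retroflex nasal), which sits before the trigger /ɣ/ (velar).
Changing only its place to velar gives [ŋ] — the voiced velar nasal.
At the second juncture, /n/ likewise becomes [m] adjacent to /p/.

[ŋaŋɣɔŋampeŋo]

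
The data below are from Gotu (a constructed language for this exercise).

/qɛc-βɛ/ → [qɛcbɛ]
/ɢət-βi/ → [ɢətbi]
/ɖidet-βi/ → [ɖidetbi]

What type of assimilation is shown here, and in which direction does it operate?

Underlying /β/ is realised as [b] next to /c/; /c/ itself does not change.
/β/ is a fricative while /c/ is a stop; the output [b] is a stop, matching the trigger — so the feature that spreads is manner.
Place and voice are unchanged, so the assimilation is partial, not total.
Checking the remaining alternation: /β/ → [b] after /t/ (fricative → stop, matching a stop) — only manner changes, and always toward the preceding segment.
The trigger is the preceding segment, so the direction is progressive (perseverative).

progressive manner assimilation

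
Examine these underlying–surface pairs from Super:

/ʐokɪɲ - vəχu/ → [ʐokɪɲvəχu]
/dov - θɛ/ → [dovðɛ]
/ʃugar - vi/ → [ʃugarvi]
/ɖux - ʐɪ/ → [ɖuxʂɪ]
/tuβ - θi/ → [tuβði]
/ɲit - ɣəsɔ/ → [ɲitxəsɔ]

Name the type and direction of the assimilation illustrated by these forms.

Underlying /θ/ is realised as [ð] next to /v/; /v/ itself does not change.
The change voiceless → voiced matches the voicing of the preceding /v/, identifying this as voicing assimilation.
Place and manner are unchanged, so the assimilation is partial, not total.
The other alternating forms pattern the same way: /ʐ/ → [ʂ] after /x/ (voiced → voiceless, matching voiceless); /θ/ → [ð] after /β/ (voiceless → voiced, matching voiced); /ɣ/ → [x] after /t/ (voiced → voiceless, matching voiceless) — only voicing changes, and always toward the preceding segment.
No alternation appears in [ʐokɪɲvəχu], [ʃugarvi]: there the adjacent consonants already agree in voicing (/v/ and /ɲ/ are both voiced; /v/ and /r/ are both voiced), so these forms are consistent with the same rule.
The trigger is the preceding segment, so the direction is progressive (perseverative).

progressive voicing assimilation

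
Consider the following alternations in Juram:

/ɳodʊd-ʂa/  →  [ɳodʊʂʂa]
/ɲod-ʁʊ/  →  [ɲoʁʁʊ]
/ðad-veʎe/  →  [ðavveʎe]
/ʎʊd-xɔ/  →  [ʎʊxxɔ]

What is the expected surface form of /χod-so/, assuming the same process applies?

[χosso]

The data show regressive total assimilation (/d/ → [ʂ] before /ʂ/; /d/ → [ʁ] before /ʁ/; /d/ → [v] before /v/; /d/ → [x] before /x/): in every case the target segment becomes identical to its following neighbour, copying more than a single feature.
/d/ is the segment targeted by the rule; it sits immediately before /s/, so it assimilates completely and surfaces as [s].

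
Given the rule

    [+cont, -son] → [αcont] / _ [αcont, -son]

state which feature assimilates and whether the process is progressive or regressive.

regressive manner assimilation

The shared variable α links the value of [cont] on the target to that of the neighbouring obstruent. [cont] distinguishes stops from fricatives — a manner-of-articulation feature — so this is manner assimilation.
The conditioning segment sits to the right of the focus bar, meaning the trigger follows the segment that changes — regressive assimilation.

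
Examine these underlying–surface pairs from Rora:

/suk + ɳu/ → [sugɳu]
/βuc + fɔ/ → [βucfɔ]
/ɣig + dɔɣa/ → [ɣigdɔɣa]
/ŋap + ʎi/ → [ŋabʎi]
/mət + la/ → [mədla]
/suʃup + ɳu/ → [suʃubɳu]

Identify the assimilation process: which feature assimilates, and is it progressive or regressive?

Underlying /k/ is realised as [g] next to /ɳ/; /ɳ/ itself does not change.
/k/ is voiceless while /ɳ/ is voiced; the output [g] is voiced, matching the trigger — so the feature that spreads is voicing.
Place and manner are unchanged, so the assimilation is partial, not total.
Checking the remaining alternations: /p/ → [b] before /ʎ/ (voiceless → voiced, matching voiced); /t/ → [d] before /l/ (voiceless → voiced, matching voiced); /p/ → [b] before /ɳ/ (voiceless → voiced, matching voiced) — only voicing changes, and always toward the following segment.
No alternation appears in [βucfɔ], [ɣigdɔɣa]: there the adjacent consonants already agree in voicing (/c/ and /f/ are both voiceless; /g/ and /d/ are both voiced), so these forms are consistent with the same rule.
The trigger is the following segment, so the direction is regressive (anticipatory).

regressive voicing assimilation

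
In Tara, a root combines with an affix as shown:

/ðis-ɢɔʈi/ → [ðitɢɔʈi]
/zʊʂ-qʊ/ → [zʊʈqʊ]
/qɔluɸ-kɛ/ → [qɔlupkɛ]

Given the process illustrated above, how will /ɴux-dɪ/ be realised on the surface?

[ɴukdɪ]

The data show regressive manner assimilation: /s/ → [t] before /ɢ/; /ʂ/ → [ʈ] before /q/; /ɸ/ → [p] before /k/. In each pair only manner changes, matching the following consonant, while place and voice stay constant.
The rule targets /x/ (voiceless velar fricative), which sits before the trigger /d/ (stop).
The voiceless velar stop is [k], so /x/ → [k].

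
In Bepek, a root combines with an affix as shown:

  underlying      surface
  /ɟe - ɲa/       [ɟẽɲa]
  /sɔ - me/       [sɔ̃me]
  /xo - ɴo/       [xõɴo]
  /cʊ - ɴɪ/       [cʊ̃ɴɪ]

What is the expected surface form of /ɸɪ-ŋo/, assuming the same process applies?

The data show regressive nasality assimilation (vowel nasalisation): /e/ → [ẽ] before /ɲ/; /ɔ/ → [ɔ̃] before /m/; /o/ → [õ] before /ɴ/; /ʊ/ → [ʊ̃] before /ɴ/ — a vowel is nasalised by an immediately following nasal consonant.
/ɪ/ sits next to the nasal /ŋ/ and is therefore nasalised to [ɪ̃].

[ɸɪ̃ŋo]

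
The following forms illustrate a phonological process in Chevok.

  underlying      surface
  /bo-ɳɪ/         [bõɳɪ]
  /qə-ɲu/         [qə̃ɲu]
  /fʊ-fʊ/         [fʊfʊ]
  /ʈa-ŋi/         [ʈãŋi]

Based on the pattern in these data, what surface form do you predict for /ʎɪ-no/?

The data show regressive nasality assimilation (vowel nasalisation): /o/ → [õ] before /ɳ/; /ə/ → [ə̃] before /ɲ/; /a/ → [ã] before /ŋ/ — a vowel is nasalised by an immediately following nasal consonant.
No change occurs in [fʊfʊ] because the vowel at the boundary is adjacent to an oral consonant, not a nasal (/ʊ/ next to /f/).
/ɪ/ sits next to the nasal /n/ and is therefore nasalised to [ɪ̃].

[ʎɪ̃no]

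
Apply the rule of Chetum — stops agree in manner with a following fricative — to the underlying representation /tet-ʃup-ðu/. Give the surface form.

[tesʃuɸðu]

/t/ is a voiceless alveolar stop. The following trigger /ʃ/ is a fricative, so /t/ must become a fricative as well.
A voiceless alveolar fricative is [s], so the surface segment is [s].
The same rule applies at the second boundary: /p/ → [ɸ] next to /ð/.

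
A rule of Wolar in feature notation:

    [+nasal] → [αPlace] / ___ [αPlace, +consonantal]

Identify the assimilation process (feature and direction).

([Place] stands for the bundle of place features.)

The shared variable α links the value of the place features (abbreviated [Place]) on the target to the same value on the neighbouring segment, so place is the feature that assimilates.
The conditioning segment sits to the right of the focus bar, meaning the trigger follows the segment that changes — regressive assimilation.

regressive place assimilation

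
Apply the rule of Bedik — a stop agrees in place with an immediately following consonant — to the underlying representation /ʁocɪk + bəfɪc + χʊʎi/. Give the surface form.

The rule targets /k/ (voiceless velar stop), which sits before the trigger /b/ (bilabial).
Changing only its place to bilabial gives [p] — the voiceless bilabial stop.
At the second juncture, /c/ likewise becomes [q] adjacent to /χ/.

[ʁocɪpbəfɪqχʊʎi]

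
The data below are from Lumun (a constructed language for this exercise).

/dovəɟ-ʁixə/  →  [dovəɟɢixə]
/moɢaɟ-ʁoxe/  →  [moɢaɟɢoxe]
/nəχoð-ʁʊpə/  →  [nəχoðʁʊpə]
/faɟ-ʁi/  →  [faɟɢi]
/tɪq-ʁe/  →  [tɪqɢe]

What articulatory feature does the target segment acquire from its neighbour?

Underlying /ʁ/ is realised as [ɢ] next to /ɟ/; /ɟ/ itself does not change.
/ʁ/ is a fricative while /ɟ/ is a stop; the output [ɢ] is a stop, matching the trigger — so the feature that spreads is manner.
The other alternating form patterns the same way: /ʁ/ → [ɢ] after /q/ (fricative → stop, matching a stop) — only manner changes, and always toward the preceding segment.
Nothing changes in [nəχoðʁʊpə]: there the adjacent consonants already agree in manner (/ʁ/ and /ð/ are both fricatives), so this form is consistent with the same rule.

manner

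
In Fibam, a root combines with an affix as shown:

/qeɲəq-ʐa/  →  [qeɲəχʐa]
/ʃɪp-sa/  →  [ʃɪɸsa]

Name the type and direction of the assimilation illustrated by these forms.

regressive manner assimilation

The segment that alternates is /q/, which surfaces as [χ] when adjacent to /ʐ/.
/q/ is a stop while /ʐ/ is a fricative; the output [χ] is a fricative, matching the trigger — so the feature that spreads is manner.
Place and voice are unchanged, so the assimilation is partial, not total.
The other alternating form patterns the same way: /p/ → [ɸ] before /s/ (stop → fricative, matching a fricative) — only manner changes, and always toward the following segment.
The trigger is the following segment, so the direction is regressive (anticipatory).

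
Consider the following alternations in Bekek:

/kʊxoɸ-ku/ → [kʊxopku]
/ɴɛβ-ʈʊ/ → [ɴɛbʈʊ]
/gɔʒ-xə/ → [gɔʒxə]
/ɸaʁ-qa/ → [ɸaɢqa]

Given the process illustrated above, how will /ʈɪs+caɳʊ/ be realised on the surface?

[ʈɪtcaɳʊ]

The data show regressive manner assimilation: /ɸ/ → [p] before /k/; /β/ → [b] before /ʈ/; /ʁ/ → [ɢ] before /q/. In each pair only manner changes, matching the following consonant, while place and voice stay constant.
No alternation appears in [gɔʒxə]: there the adjacent consonants already agree in manner (/ʒ/ and /x/ are both fricatives), so this form is consistent with the same rule.
The rule targets /s/ (voiceless alveolar fricative), which sits before the trigger /c/ (stop).
The voiceless alveolar stop is [t], so /s/ → [t].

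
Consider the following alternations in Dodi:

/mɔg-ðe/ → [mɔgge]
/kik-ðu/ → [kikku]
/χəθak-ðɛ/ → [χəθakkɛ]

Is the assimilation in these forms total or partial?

The segment that alternates is /ð/, which surfaces as [g] when adjacent to /g/.
The output [g] is identical to the trigger /g/ — every feature (place, manner, voicing) has been copied — so this is total assimilation.
The other form behaves the same way: /ð/ → [k] after /k/ — in each case the output is a copy of the preceding consonant.

total assimilation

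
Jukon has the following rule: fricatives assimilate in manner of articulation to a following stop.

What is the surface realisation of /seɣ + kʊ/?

[segkʊ]

The rule targets /ɣ/ (voiced velar fricative), which sits before the trigger /k/ (stop).
A voiced velar stop is [g], so the surface segment is [g].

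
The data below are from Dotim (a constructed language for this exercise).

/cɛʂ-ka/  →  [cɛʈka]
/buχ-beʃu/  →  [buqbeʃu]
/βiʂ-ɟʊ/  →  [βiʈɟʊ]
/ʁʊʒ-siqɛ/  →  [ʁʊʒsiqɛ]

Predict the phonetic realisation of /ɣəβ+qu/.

[ɣəbqu]

The data show regressive manner assimilation: /ʂ/ → [ʈ] before /k/; /χ/ → [q] before /b/; /ʂ/ → [ʈ] before /ɟ/. In each pair only manner changes, matching the following consonant, while place and voice stay constant.
Nothing changes in [ʁʊʒsiqɛ]: there the adjacent consonants already agree in manner (/ʒ/ and /s/ are both fricatives), so this form is consistent with the same rule.
The rule targets /β/ (voiced bilabial fricative), which sits before the trigger /q/ (stop).
Changing only its manner to stop gives [b] — the voiced bilabial stop.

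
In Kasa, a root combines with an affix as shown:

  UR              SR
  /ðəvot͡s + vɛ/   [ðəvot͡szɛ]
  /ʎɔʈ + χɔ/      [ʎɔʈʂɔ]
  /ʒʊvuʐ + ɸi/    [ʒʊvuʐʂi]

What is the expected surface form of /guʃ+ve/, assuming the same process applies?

The data show progressive place assimilation: /v/ → [z] after /t͡s/; /χ/ → [ʂ] after /ʈ/; /ɸ/ → [ʂ] after /ʐ/. In each pair only place changes, matching the preceding consonant, while manner and voice stay constant.
The rule targets /v/ (voiced labiodental fricative), which sits after the trigger /ʃ/ (postalveolar).
The voiced postalveolar fricative is [ʒ], so /v/ → [ʒ].

[guʃʒe]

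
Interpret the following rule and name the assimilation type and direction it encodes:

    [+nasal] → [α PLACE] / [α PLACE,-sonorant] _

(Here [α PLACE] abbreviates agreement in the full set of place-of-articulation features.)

progressive place assimilation

The shared variable α links the value of the place features (abbreviated [PLACE]) on the target to the same value on the neighbouring segment, so place is the feature that assimilates.
The conditioning segment sits to the left of the focus bar, meaning the trigger precedes the segment that changes — progressive assimilation.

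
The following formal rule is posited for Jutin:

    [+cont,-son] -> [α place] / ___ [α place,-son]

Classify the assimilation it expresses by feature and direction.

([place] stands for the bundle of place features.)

The shared variable α links the value of the place features (abbreviated [place]) on the target to the same value on the neighbouring segment, so place is the feature that assimilates.
Since the environment is written after the underscore, the trigger follows the target; the direction is regressive.

regressive place assimilation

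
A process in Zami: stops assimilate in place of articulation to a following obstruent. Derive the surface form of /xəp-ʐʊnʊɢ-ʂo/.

The rule targets /p/ (voiceless bilabial stop), which sits before the trigger /ʐ/ (retroflex).
The voiceless retroflex stop is [ʈ], so /p/ → [ʈ].
At the second juncture, /ɢ/ likewise becomes [ɖ] adjacent to /ʂ/.

[xəʈʐʊnʊɖʂo]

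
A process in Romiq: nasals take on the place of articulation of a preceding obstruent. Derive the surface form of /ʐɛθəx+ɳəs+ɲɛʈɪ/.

The rule targets /ɳ/ (voiced retroflex nasal), which sits after the trigger /x/ (velar).
Changing only its place to velar gives [ŋ] — the voiced velar nasal.
At the second juncture, /ɲ/ likewise becomes [n] adjacent to /s/.

[ʐɛθəxŋəsnɛʈɪ]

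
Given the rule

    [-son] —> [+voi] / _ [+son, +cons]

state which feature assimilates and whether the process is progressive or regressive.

The structural change is [+voi], and the conditioning segment [+son, +cons] (a sonorant consonant) is itself voiced, so the target comes to share the voicing of its neighbour — voicing assimilation.
The conditioning segment sits to the right of the focus bar, meaning the trigger follows the segment that changes — regressive assimilation.

regressive voicing assimilation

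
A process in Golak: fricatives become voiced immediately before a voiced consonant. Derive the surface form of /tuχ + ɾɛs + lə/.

/χ/ is a voiceless uvular fricative. The following trigger /ɾ/ is voiced, so /χ/ must become voiced as well.
Changing only its voicing to voiced gives [ʁ] — the voiced uvular fricative.
At the second juncture, /s/ likewise becomes [z] adjacent to /l/.

[tuʁɾɛzlə]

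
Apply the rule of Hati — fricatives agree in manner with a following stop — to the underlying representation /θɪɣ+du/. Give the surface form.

/ɣ/ is a voiced velar fricative. The following trigger /d/ is a stop, so /ɣ/ must become a stop as well.
A voiced velar stop is [g], so the surface segment is [g].

[θɪgdu]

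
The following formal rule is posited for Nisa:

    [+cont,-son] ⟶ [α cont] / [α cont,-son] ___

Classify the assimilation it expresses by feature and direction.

progressive manner assimilation

The rule copies [cont] (continuancy) from the environment onto the target fricatives; since [±cont] encodes the stop/fricative manner contrast, the assimilating dimension is manner.
Since the environment is written before the underscore, the trigger precedes the target; the direction is progressive.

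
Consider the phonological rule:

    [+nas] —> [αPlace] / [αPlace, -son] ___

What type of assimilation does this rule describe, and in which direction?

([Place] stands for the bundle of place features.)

The rule copies the place features (abbreviated [Place]) from the environment onto the target, so the assimilating feature is place.
The conditioning segment sits to the left of the focus bar, meaning the trigger precedes the segment that changes — progressive assimilation.

progressive place assimilation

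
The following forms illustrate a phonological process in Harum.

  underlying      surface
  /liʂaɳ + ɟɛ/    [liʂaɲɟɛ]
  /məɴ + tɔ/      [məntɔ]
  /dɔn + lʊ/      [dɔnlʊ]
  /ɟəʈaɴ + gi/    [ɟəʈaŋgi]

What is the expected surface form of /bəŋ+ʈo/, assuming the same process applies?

[bəɳʈo]

The data show regressive place assimilation: /ɳ/ → [ɲ] before /ɟ/; /ɴ/ → [n] before /t/; /ɴ/ → [ŋ] before /g/. In each pair only place changes, matching the following consonant, while manner and voice stay constant.
Nothing changes in [dɔnlʊ]: there the adjacent consonants already agree in place (/n/ and /l/ are both alveolar), so this form is consistent with the same rule.
/ŋ/ is a voiced velar nasal. The following trigger /ʈ/ is retroflex, so /ŋ/ must become retroflex as well.
A voiced retroflex nasal is [ɳ], so the surface segment is [ɳ].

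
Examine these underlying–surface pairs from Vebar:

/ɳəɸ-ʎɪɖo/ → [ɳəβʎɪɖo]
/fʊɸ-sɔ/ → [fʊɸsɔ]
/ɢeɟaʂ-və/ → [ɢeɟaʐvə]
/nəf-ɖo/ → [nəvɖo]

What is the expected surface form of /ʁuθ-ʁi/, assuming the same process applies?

[ʁuðʁi]

The data show regressive voicing assimilation: /ɸ/ → [β] before /ʎ/; /ʂ/ → [ʐ] before /v/; /f/ → [v] before /ɖ/. In each pair only voicing changes, matching the following consonant, while place and manner stay constant.
Nothing changes in [fʊɸsɔ]: there the adjacent consonants already agree in voicing (/ɸ/ and /s/ are both voiceless), so this form is consistent with the same rule.
/θ/ is a voiceless dental fricative. The following trigger /ʁ/ is voiced, so /θ/ must become voiced as well.
Changing only its voicing to voiced gives [ð] — the voiced dental fricative.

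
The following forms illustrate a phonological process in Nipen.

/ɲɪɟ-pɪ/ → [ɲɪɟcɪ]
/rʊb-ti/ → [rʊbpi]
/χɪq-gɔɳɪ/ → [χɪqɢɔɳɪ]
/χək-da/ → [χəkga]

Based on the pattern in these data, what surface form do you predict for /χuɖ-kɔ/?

[χuɖʈɔ]

The data show progressive place assimilation: /p/ → [c] after /ɟ/; /t/ → [p] after /b/; /g/ → [ɢ] after /q/; /d/ → [g] after /k/. In each pair only place changes, matching the preceding consonant, while manner and voice stay constant.
/k/ is a voiceless velar stop. The preceding trigger /ɖ/ is retroflex, so /k/ must become retroflex as well.
Changing only its place to retroflex gives [ʈ] — the voiceless retroflex stop.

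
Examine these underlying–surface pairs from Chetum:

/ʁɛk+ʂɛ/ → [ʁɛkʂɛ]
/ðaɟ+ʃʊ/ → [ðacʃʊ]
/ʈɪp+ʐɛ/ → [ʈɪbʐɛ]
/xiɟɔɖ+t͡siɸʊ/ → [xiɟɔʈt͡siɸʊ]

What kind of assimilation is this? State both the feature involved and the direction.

The segment that alternates is /ɟ/, which surfaces as [c] when adjacent to /ʃ/.
The change voiced → voiceless matches the voicing of the following /ʃ/, identifying this as voicing assimilation.
Place and manner are unchanged, so the assimilation is partial, not total.
Checking the remaining alternations: /p/ → [b] before /ʐ/ (voiceless → voiced, matching voiced); /ɖ/ → [ʈ] before /t͡s/ (voiced → voiceless, matching voiceless) — only voicing changes, and always toward the following segment.
No alternation appears in [ʁɛkʂɛ]: there the adjacent consonants already agree in voicing (/k/ and /ʂ/ are both voiceless), so this form is consistent with the same rule.
Since the segment that changes precedes the conditioning segment, the assimilation is regressive.

regressive voicing assimilation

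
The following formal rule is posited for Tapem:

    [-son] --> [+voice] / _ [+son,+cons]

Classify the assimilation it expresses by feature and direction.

regressive voicing assimilation

The structural change is [+voice], and the conditioning segment [+son,+cons] (a sonorant consonant) is itself voiced, so the target comes to share the voicing of its neighbour — voicing assimilation.
Since the environment is written after the underscore, the trigger follows the target; the direction is regressive.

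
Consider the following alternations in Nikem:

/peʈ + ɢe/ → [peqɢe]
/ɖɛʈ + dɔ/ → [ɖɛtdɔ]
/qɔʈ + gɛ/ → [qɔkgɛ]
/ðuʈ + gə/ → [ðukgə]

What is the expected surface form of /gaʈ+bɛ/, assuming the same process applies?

[gapbɛ]

The data show regressive place assimilation: /ʈ/ → [q] before /ɢ/; /ʈ/ → [t] before /d/; /ʈ/ → [k] before /g/. In each pair only place changes, matching the following consonant, while manner and voice stay constant.
The rule targets /ʈ/ (voiceless retroflex stop), which sits before the trigger /b/ (bilabial).
Changing only its place to bilabial gives [p] — the voiceless bilabial stop.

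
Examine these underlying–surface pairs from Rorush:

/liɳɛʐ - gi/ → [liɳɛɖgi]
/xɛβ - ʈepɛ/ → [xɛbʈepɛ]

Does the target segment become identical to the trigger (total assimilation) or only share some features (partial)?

partial assimilation

Comparing underlying and surface forms, /ʐ/ → [ɖ] is the alternation; the neighbouring /g/ is constant.
/ʐ/ is a fricative while /g/ is a stop; the output [ɖ] is a stop, matching the trigger — so the feature that spreads is manner.
Place and voice are unchanged, so the assimilation is partial, not total.
Checking the remaining alternation: /β/ → [b] before /ʈ/ (fricative → stop, matching a stop) — only manner changes, and always toward the following segment.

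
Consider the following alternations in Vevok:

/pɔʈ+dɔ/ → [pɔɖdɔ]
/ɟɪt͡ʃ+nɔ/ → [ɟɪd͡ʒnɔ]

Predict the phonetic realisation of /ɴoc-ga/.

[ɴoɟga]

The data show regressive voicing assimilation: /ʈ/ → [ɖ] before /d/; /t͡ʃ/ → [d͡ʒ] before /n/. In each pair only voicing changes, matching the following consonant, while place and manner stay constant.
/c/ is a voiceless palatal stop. The following trigger /g/ is voiced, so /c/ must become voiced as well.
A voiced palatal stop is [ɟ], so the surface segment is [ɟ].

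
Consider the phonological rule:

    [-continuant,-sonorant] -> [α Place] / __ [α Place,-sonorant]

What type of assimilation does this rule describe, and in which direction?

The shared variable α links the value of the place features (abbreviated [Place]) on the target to the same value on the neighbouring segment, so place is the feature that assimilates.
Since the environment is written after the underscore, the trigger follows the target; the direction is regressive.

regressive place assimilation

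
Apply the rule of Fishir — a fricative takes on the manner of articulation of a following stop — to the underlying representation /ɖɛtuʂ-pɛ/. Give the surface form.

/ʂ/ is a voiceless retroflex fricative. The following trigger /p/ is a stop, so /ʂ/ must become a stop as well.
The voiceless retroflex stop is [ʈ], so /ʂ/ → [ʈ].

[ɖɛtuʈpɛ]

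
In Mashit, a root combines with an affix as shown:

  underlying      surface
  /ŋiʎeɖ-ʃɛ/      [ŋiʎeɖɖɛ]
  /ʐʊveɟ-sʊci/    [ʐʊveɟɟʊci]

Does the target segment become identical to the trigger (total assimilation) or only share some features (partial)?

total assimilation

Underlying /ʃ/ is realised as [ɖ] next to /ɖ/; /ɖ/ itself does not change.
The output [ɖ] is identical to the trigger /ɖ/ — every feature (place, manner, voicing) has been copied — so this is total assimilation.
The remaining alternation confirms this: /s/ → [ɟ] after /ɟ/ — in each case the output is a copy of the preceding consonant.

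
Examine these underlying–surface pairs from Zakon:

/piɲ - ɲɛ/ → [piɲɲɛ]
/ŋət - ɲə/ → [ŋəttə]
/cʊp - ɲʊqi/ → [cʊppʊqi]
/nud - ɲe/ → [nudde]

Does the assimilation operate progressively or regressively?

The segment that alternates is /ɲ/, which surfaces as [t] when adjacent to /t/.
The output [t] is identical to the trigger /t/ — every feature (place, manner, voicing) has been copied — so this is total assimilation.
The other forms behave the same way: /ɲ/ → [p] after /p/; /ɲ/ → [d] after /d/ — in each case the output is a copy of the preceding consonant.
In [piɲɲɛ] the two consonants at the boundary are already identical (/ɲ/ + /ɲ/), so the rule applies vacuously and nothing changes.
Since the segment that changes follows the conditioning segment, the assimilation is progressive.

progressive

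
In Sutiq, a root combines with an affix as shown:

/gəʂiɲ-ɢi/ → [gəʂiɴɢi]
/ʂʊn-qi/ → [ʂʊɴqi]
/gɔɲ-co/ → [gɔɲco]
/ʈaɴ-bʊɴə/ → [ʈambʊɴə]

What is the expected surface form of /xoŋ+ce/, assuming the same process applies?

The data show regressive place assimilation: /ɲ/ → [ɴ] before /ɢ/; /n/ → [ɴ] before /q/; /ɴ/ → [m] before /b/. In each pair only place changes, matching the following consonant, while manner and voice stay constant.
No alternation appears in [gɔɲco]: there the adjacent consonants already agree in place (/ɲ/ and /c/ are both palatal), so this form is consistent with the same rule.
The rule targets /ŋ/ (voiced velar nasal), which sits before the trigger /c/ (palatal).
Changing only its place to palatal gives [ɲ] — the voiced palatal nasal.

[xoɲce]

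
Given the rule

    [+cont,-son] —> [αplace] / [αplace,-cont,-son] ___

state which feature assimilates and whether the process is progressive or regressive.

progressive place assimilation

The shared variable α links the value of the place features (abbreviated [place]) on the target to the same value on the neighbouring segment, so place is the feature that assimilates.
Since the environment is written before the underscore, the trigger precedes the target; the direction is progressive.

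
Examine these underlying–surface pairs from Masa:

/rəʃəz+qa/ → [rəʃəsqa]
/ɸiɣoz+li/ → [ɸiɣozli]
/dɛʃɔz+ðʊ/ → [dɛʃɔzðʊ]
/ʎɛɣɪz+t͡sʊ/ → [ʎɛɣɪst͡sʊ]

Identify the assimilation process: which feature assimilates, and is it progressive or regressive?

regressive voicing assimilation

The segment that alternates is /z/, which surfaces as [s] when adjacent to /q/.
The change voiced → voiceless matches the voicing of the following /q/, identifying this as voicing assimilation.
Place and manner are unchanged, so the assimilation is partial, not total.
Checking the remaining alternation: /z/ → [s] before /t͡s/ (voiced → voiceless, matching voiceless) — only voicing changes, and always toward the following segment.
Nothing changes in [ɸiɣozli], [dɛʃɔzðʊ]: there the adjacent consonants already agree in voicing (/z/ and /l/ are both voiced; /z/ and /ð/ are both voiced), so these forms are consistent with the same rule.
The trigger is the following segment, so the direction is regressive (anticipatory).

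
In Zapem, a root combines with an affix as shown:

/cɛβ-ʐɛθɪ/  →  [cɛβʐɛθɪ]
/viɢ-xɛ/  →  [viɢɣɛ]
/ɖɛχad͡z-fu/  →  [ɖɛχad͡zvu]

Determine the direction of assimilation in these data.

Underlying /x/ is realised as [ɣ] next to /ɢ/; /ɢ/ itself does not change.
The change voiceless → voiced matches the voicing of the preceding /ɢ/, identifying this as voicing assimilation.
The same holds elsewhere in the data: /f/ → [v] after /d͡z/ (voiceless → voiced, matching voiced) — only voicing changes, and always toward the preceding segment.
No alternation appears in [cɛβʐɛθɪ]: there the adjacent consonants already agree in voicing (/ʐ/ and /β/ are both voiced), so this form is consistent with the same rule.
Since the segment that changes follows the conditioning segment, the assimilation is progressive.

progressive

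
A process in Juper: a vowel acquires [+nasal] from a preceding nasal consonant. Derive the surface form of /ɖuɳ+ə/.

[ɖuɳə̃]

The vowel /ə/ is adjacent to the preceding nasal /ɳ/, so it acquires [+nasal] and surfaces as [ə̃].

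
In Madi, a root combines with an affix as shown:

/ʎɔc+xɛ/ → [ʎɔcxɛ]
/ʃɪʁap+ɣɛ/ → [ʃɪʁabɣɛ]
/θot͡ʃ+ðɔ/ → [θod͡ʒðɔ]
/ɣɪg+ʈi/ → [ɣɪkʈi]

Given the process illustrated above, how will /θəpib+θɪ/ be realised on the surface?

The data show regressive voicing assimilation: /p/ → [b] before /ɣ/; /t͡ʃ/ → [d͡ʒ] before /ð/; /g/ → [k] before /ʈ/. In each pair only voicing changes, matching the following consonant, while place and manner stay constant.
Nothing changes in [ʎɔcxɛ]: there the adjacent consonants already agree in voicing (/c/ and /x/ are both voiceless), so this form is consistent with the same rule.
The rule targets /b/ (voiced bilabial stop), which sits before the trigger /θ/ (voiceless).
The voiceless bilabial stop is [p], so /b/ → [p].

[θəpipθɪ]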